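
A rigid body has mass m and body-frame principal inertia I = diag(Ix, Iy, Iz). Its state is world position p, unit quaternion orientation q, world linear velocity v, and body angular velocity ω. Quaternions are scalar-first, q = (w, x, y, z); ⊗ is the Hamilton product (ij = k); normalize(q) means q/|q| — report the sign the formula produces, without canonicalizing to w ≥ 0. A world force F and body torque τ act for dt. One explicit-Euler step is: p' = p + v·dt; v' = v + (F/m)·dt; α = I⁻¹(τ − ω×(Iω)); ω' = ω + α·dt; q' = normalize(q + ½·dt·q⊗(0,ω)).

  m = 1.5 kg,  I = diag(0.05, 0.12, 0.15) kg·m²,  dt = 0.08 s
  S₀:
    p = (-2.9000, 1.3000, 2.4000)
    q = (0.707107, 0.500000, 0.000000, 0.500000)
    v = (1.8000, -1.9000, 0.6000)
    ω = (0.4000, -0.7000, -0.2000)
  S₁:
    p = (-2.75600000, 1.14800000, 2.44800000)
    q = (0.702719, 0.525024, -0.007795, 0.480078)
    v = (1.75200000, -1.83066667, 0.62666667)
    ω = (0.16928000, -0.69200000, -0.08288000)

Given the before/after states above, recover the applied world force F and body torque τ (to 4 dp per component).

Δv = v₁−v₀ = (-0.04800000, 0.06933333, 0.02666667)
applied force F = (-0.9000, 1.3000, 0.5000)
ω₁ − ω₀ = (-0.23072000, 0.00800000, 0.11712000)
applied torque τ = (-0.1400, 0.0200, 0.2000)

F = (-0.9000, 1.3000, 0.5000)
τ = (-0.1400, 0.0200, 0.2000)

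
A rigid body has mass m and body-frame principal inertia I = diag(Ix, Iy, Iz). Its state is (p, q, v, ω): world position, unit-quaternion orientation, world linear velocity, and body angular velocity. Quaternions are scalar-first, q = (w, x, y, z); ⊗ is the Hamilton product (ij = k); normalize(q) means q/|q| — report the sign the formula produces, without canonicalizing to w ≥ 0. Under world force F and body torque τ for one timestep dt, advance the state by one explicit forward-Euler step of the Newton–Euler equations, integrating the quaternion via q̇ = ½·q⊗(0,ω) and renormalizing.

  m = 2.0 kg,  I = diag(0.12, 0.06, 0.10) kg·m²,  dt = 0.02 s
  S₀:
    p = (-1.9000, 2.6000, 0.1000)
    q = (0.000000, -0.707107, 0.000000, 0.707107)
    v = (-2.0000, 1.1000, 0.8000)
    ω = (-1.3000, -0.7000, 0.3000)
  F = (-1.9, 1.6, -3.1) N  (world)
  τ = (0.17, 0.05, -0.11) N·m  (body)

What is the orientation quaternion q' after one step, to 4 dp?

2q̇ = q⊗(0,ω) = (-1.1313712, 0.4949749, -0.7071070, 0.4949749)
updated quaternion q' = (-0.0113, -0.7021, -0.0071, 0.7120)

q' = (-0.0113, -0.7021, -0.0071, 0.7120)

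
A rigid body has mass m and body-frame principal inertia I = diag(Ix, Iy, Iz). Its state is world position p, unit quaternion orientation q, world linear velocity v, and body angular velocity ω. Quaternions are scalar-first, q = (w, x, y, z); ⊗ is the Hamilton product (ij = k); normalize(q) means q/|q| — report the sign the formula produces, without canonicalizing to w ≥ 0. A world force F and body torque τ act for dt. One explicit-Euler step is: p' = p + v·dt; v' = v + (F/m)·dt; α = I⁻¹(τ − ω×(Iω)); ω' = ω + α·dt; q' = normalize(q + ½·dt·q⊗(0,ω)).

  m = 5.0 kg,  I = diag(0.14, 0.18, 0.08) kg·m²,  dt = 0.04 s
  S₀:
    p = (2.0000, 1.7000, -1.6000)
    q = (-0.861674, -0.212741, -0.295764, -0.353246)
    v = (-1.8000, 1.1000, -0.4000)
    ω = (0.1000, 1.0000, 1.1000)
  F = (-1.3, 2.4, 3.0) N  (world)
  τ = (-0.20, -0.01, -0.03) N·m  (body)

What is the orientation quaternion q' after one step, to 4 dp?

q⊗(0,ω) = (0.7056087, -0.0582618, -0.6629835, -1.1310060)
updated quaternion q' = (-0.8472, -0.2138, -0.3089, -0.3757)

q' = (-0.8472, -0.2138, -0.3089, -0.3757)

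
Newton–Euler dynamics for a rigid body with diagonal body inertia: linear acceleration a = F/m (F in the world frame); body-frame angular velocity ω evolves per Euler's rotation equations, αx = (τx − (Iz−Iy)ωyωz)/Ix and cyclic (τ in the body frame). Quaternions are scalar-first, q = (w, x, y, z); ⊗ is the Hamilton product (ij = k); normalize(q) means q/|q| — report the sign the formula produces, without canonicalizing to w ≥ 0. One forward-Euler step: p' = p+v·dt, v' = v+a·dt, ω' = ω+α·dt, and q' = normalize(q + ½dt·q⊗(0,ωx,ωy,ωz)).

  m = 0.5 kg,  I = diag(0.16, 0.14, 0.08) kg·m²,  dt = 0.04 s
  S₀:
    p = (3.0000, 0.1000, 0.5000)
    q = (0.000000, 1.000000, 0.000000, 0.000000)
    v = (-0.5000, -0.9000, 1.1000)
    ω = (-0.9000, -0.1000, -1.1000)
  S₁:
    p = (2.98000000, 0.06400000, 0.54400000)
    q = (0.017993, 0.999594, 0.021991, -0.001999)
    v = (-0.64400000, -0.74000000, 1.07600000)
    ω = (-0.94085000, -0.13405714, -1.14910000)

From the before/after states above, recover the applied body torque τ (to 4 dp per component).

ω₁ − ω₀ = (-0.04085000, -0.03405714, -0.04910000)
precession coupling = (-0.0066, 0.0792, -0.0018)
I·α + gyro = (-0.1700, -0.0400, -0.1000)

τ = (-0.1700, -0.0400, -0.1000)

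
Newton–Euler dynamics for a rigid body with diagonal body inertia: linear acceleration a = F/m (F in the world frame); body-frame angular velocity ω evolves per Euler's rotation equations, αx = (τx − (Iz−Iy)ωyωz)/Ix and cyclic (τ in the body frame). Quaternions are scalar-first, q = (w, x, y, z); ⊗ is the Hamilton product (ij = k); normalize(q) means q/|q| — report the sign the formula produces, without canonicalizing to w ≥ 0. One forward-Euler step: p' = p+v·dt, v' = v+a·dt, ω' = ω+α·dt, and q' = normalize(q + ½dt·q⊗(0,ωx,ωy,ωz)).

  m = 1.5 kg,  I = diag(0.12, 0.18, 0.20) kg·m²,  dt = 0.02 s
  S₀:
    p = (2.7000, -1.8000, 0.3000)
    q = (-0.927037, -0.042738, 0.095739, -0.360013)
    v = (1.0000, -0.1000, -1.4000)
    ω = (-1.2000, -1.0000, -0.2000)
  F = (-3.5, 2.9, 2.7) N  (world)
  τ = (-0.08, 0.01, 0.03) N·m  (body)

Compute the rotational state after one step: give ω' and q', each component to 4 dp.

ω' = (-1.2140, -0.9968, -0.2042)
q' = (-0.9272, -0.0354, 0.1092, -0.3565)

gyro term ω×Iω = (0.0040, -0.0192, 0.0720)
(τ − ω×Iω)/I = (-0.7000, 0.1622, -0.2100)
ω' = ω + α·dt = (-1.2140, -0.9968, -0.2042)
Hamilton product q⊗(0,ω) = (-0.0275492, 0.7332836, 1.3505050, 0.3430322)
q' = normalize(q + ½dt·q⊗(0,ω)) = (-0.9272, -0.0354, 0.1092, -0.3565)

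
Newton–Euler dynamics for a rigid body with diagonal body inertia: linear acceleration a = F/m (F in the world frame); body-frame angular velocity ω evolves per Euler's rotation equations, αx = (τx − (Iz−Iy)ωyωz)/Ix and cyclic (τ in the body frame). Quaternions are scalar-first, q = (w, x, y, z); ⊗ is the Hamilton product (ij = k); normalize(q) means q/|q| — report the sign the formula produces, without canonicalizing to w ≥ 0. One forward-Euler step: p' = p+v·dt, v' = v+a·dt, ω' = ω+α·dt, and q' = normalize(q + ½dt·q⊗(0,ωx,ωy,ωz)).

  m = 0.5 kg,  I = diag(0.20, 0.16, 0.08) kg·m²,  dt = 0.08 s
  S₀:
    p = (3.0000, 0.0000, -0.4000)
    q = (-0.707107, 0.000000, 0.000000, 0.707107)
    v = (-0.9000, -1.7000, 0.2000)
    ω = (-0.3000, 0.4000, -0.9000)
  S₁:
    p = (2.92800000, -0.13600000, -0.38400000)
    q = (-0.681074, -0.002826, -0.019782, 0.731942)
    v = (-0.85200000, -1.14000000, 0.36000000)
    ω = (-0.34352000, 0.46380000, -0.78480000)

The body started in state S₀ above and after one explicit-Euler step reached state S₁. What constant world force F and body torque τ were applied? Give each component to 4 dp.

F = (0.3000, 3.5000, 1.0000)
τ = (-0.0800, 0.1600, 0.1200)

Δω = ω₁−ω₀ = (-0.04352000, 0.06380000, 0.11520000)
applied torque τ = (-0.0800, 0.1600, 0.1200)
Δv = v₁−v₀ = (0.04800000, 0.56000000, 0.16000000)
F = m·Δv/dt = (0.3000, 3.5000, 1.0000)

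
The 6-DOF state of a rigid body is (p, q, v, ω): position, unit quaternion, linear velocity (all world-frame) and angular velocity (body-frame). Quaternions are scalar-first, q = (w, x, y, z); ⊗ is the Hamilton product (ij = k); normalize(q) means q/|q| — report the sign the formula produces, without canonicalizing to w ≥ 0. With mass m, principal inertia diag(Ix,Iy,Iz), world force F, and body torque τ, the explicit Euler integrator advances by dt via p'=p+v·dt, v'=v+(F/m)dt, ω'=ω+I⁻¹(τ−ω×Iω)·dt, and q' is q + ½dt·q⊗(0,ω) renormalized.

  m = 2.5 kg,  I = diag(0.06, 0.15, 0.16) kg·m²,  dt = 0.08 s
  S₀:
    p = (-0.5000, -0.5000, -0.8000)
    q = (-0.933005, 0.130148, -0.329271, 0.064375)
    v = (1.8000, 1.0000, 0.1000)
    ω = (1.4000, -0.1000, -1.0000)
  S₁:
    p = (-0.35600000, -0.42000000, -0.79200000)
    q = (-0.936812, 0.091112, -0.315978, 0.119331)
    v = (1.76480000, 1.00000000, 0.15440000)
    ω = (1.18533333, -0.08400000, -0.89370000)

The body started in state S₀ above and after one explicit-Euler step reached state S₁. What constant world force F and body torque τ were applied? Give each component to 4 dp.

ω₁ − ω₀ = (-0.21466667, 0.01600000, 0.10630000)
τ = I·(Δω/dt) + ω₀×(Iω₀) = (-0.1600, 0.1700, 0.2000)
Δv = v₁−v₀ = (-0.03520000, 0.00000000, 0.05440000)
applied force F = (-1.1000, 0.0000, 1.7000)

F = (-1.1000, 0.0000, 1.7000)
τ = (-0.1600, 0.1700, 0.2000)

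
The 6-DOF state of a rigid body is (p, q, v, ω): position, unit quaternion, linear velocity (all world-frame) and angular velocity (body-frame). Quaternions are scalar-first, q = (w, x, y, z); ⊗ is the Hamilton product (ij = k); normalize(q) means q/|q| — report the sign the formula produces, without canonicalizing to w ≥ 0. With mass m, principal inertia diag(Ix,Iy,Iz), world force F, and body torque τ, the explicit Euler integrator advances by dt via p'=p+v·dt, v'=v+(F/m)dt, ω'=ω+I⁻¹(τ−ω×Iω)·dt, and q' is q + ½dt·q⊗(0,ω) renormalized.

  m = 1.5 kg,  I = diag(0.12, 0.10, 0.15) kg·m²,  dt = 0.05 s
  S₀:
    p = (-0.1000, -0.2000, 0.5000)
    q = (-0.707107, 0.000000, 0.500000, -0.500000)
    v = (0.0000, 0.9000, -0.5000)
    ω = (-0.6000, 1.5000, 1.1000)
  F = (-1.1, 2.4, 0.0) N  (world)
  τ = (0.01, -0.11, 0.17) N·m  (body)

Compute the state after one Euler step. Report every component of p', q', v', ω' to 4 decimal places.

p' = (-0.1000, -0.1550, 0.4750)
q' = (-0.7113, 0.0431, 0.4804, -0.5113)
v' = (-0.0367, 0.9800, -0.5000)
ω' = (-0.6302, 1.4351, 1.1507)

new position p' = (-0.1000, -0.1550, 0.4750)
v' = v + a·dt = (-0.0367, 0.9800, -0.5000)
angular accel α = (-0.6042, -1.2980, 1.0133)
new body rate ω' = (-0.6302, 1.4351, 1.1507)
2q̇ = q⊗(0,ω) = (-0.2000000, 1.7242642, -0.7606605, -0.4778177)
updated quaternion q' = (-0.7113, 0.0431, 0.4804, -0.5113)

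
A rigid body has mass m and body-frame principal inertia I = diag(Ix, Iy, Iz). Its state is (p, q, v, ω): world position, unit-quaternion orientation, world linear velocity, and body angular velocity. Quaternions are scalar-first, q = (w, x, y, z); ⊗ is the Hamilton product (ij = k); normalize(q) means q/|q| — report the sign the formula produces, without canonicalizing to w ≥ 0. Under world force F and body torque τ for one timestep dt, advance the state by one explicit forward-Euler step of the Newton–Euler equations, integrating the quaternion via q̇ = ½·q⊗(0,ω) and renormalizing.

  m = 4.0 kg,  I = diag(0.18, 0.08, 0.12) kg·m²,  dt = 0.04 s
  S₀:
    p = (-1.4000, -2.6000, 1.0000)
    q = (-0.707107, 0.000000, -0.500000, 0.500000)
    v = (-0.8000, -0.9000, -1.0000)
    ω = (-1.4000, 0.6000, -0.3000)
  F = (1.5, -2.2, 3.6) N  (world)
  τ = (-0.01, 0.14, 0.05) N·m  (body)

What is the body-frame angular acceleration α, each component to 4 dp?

gyro term ω×Iω = (-0.0072, 0.0252, 0.0840)
α = I⁻¹(τ − ω×Iω) = (-0.0156, 1.4350, -0.2833)

α = (-0.0156, 1.4350, -0.2833)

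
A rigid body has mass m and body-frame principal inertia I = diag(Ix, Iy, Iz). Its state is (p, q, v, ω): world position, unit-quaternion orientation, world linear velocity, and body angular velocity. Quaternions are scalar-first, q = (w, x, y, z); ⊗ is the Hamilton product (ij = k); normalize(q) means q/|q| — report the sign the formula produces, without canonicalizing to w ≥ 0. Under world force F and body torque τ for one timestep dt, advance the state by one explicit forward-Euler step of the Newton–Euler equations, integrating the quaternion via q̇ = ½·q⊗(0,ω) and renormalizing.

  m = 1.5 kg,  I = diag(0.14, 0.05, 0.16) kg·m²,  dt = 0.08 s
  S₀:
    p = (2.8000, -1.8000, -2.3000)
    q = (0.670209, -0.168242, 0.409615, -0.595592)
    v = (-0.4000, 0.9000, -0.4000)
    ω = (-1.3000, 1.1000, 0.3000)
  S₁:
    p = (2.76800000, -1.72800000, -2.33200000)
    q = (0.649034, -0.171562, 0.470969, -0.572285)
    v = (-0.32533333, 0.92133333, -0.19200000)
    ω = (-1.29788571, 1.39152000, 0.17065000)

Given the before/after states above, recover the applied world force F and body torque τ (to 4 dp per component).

F = (1.4000, 0.4000, 3.9000)
τ = (0.0400, 0.1900, -0.1300)

rate change Δω = (0.00211429, 0.29152000, -0.12935000)
gyro term ω₀×Iω₀ = (0.0363, 0.0078, 0.1287)
I·α + gyro = (0.0400, 0.1900, -0.1300)
v₁ − v₀ = (0.07466667, 0.02133333, 0.20800000)
applied force F = (1.4000, 0.4000, 3.9000)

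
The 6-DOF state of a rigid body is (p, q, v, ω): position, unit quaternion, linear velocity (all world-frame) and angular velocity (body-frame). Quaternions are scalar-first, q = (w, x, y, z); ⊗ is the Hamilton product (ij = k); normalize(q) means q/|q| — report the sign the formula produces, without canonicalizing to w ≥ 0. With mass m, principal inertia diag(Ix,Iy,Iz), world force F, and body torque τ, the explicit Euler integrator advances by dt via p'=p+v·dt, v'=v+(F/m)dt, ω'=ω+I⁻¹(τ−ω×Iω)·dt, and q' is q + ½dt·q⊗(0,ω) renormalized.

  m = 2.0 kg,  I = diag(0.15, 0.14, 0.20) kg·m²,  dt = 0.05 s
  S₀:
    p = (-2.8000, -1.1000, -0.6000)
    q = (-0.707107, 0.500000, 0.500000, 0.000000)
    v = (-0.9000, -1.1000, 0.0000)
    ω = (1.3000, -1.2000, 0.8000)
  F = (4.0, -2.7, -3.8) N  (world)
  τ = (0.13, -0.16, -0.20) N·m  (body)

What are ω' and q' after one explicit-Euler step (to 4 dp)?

ω' = (1.3625, -1.2386, 0.7461)
q' = (-0.7075, 0.4864, 0.5106, -0.0453)

ω×(Iω) gyroscopic = (-0.0576, -0.0520, 0.0156)
(τ − ω×Iω)/I = (1.2507, -0.7714, -1.0780)
ω + α·dt = (1.3625, -1.2386, 0.7461)
Hamilton product q⊗(0,ω) = (-0.0500000, -0.5192391, 0.4485284, -1.8156856)
q + ½dt·q⊗(0,ω), renormalized = (-0.7075, 0.4864, 0.5106, -0.0453)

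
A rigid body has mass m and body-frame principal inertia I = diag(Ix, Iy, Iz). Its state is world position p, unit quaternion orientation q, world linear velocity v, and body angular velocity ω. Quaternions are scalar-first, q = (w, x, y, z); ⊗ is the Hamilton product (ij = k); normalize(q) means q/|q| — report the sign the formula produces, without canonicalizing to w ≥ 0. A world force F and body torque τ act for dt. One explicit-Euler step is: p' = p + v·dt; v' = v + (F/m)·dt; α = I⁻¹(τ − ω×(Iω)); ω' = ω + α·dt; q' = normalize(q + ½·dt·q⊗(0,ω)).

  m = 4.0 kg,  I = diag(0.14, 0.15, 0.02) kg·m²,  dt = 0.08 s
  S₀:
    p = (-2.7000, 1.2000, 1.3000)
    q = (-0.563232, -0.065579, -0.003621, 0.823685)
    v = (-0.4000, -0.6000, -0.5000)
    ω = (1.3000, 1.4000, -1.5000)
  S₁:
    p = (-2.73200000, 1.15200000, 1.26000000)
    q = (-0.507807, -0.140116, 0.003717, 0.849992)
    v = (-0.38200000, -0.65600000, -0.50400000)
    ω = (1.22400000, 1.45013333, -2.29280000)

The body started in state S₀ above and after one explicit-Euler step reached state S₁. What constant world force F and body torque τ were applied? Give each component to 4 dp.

F = (0.9000, -2.8000, -0.2000)
τ = (0.1400, -0.1400, -0.1800)

Δv = v₁−v₀ = (0.01800000, -0.05600000, -0.00400000)
m·(v₁−v₀)/dt = (0.9000, -2.8000, -0.2000)
Δω = ω₁−ω₀ = (-0.07600000, 0.05013333, -0.79280000)
gyro term ω₀×Iω₀ = (0.2730, -0.2340, 0.0182)
I·α + gyro = (0.1400, -0.1400, -0.1800)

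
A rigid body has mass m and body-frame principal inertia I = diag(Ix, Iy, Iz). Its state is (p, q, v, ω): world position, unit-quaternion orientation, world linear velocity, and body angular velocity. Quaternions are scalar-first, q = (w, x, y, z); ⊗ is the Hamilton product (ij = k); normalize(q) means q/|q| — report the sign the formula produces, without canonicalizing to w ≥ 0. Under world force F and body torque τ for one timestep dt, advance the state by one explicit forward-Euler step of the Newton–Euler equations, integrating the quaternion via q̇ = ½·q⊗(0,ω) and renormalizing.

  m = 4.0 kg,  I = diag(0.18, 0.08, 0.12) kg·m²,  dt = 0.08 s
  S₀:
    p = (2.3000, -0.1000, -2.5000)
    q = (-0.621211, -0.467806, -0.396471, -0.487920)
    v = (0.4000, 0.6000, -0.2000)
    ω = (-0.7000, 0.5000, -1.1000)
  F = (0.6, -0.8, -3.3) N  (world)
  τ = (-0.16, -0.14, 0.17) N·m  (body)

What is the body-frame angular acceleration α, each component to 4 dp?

ω×(Iω) gyroscopic = (-0.0220, 0.0462, 0.0350)
angular accel α = (-0.7667, -2.3275, 1.1250)

α = (-0.7667, -2.3275, 1.1250)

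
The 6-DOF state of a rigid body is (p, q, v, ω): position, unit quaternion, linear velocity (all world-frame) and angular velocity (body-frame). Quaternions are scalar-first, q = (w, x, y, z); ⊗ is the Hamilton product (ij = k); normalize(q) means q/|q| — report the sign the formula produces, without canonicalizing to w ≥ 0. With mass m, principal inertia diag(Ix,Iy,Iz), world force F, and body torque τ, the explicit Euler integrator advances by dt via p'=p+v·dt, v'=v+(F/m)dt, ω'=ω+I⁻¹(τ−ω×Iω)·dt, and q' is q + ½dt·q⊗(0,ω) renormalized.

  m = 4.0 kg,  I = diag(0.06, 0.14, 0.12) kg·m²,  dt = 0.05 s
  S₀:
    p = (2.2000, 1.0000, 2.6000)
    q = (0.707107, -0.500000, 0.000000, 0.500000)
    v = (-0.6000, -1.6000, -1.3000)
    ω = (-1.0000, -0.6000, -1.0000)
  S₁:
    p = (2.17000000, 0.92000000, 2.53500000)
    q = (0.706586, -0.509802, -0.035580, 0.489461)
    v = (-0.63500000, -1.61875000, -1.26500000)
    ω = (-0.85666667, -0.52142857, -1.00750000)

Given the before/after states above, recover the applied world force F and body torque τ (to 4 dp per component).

velocity change Δv = (-0.03500000, -0.01875000, 0.03500000)
F = m·Δv/dt = (-2.8000, -1.5000, 2.8000)
Δω = ω₁−ω₀ = (0.14333333, 0.07857143, -0.00750000)
ω₀×(Iω₀) = (-0.0120, -0.0600, 0.0480)
I·α + gyro = (0.1600, 0.1600, 0.0300)

F = (-2.8000, -1.5000, 2.8000)
τ = (0.1600, 0.1600, 0.0300)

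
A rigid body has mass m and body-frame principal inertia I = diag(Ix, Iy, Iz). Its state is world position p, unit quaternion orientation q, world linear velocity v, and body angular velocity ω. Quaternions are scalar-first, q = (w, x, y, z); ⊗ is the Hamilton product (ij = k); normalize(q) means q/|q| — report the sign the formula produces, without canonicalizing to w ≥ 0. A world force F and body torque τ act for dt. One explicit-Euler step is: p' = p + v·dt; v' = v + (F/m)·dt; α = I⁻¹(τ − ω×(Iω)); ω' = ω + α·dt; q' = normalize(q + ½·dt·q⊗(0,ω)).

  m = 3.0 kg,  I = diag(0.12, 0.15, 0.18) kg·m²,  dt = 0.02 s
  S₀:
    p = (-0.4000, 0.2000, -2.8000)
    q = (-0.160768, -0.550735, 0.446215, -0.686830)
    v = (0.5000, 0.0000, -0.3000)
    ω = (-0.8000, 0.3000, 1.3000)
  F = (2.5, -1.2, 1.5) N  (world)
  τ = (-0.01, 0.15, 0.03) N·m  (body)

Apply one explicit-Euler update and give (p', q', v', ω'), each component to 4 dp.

p' = (-0.3900, 0.2000, -2.8060)
q' = (-0.1576, -0.5415, 0.4583, -0.6869)
v' = (0.5167, -0.0080, -0.2900)
ω' = (-0.8036, 0.3117, 1.3041)

p' = p + v·dt = (-0.3900, 0.2000, -2.8060)
v + (F/m)dt = (0.5167, -0.0080, -0.2900)
angular accel α = (-0.1808, 0.5840, 0.2067)
new body rate ω' = (-0.8036, 0.3117, 1.3041)
q⊗(0,ω) = (0.3184265, 0.9147429, 1.2171891, -0.0172469)
q' = normalize(q + ½dt·q⊗(0,ω)) = (-0.1576, -0.5415, 0.4583, -0.6869)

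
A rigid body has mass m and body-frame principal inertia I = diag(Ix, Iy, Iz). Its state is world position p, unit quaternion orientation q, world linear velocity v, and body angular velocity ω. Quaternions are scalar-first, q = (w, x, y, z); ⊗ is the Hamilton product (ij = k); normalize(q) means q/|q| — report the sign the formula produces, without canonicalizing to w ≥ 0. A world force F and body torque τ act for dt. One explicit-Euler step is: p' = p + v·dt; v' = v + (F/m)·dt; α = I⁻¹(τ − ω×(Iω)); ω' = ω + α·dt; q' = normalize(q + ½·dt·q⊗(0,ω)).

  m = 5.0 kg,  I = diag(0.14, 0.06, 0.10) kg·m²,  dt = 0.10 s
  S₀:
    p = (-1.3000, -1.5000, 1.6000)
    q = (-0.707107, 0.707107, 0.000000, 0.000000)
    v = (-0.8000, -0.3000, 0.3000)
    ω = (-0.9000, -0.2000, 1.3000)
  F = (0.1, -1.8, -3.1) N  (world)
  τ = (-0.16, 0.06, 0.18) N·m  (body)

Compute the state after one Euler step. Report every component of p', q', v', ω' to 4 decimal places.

precession coupling ω×(Iω) = (-0.0104, -0.0468, -0.0144)
α = I⁻¹(τ − ω×Iω) = (-1.0686, 1.7800, 1.9440)
new body rate ω' = (-1.0069, -0.0220, 1.4944)
Hamilton product q⊗(0,ω) = (0.6363963, 0.6363963, -0.7778177, -1.0606605)
updated quaternion q' = (-0.6732, 0.7366, -0.0388, -0.0529)
p + v·dt = (-1.3800, -1.5300, 1.6300)
new velocity v' = (-0.7980, -0.3360, 0.2380)

p' = (-1.3800, -1.5300, 1.6300)
q' = (-0.6732, 0.7366, -0.0388, -0.0529)
v' = (-0.7980, -0.3360, 0.2380)
ω' = (-1.0069, -0.0220, 1.4944)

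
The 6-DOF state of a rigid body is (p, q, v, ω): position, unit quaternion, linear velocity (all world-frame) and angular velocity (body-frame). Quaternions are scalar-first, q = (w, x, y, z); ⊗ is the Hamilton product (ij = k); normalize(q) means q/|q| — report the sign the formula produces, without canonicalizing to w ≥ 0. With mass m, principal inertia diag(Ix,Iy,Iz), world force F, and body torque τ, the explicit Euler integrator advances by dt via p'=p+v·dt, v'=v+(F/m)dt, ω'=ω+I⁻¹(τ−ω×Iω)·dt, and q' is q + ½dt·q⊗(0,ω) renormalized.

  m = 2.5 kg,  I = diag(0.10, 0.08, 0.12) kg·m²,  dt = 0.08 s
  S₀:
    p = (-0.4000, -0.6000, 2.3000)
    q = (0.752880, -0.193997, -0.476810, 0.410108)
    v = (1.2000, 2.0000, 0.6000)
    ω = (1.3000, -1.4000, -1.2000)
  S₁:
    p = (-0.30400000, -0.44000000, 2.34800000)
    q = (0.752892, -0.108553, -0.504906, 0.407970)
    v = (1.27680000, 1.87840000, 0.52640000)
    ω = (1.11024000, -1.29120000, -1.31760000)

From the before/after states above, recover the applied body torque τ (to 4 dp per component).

τ = (-0.1700, 0.1400, -0.1400)

rate change Δω = (-0.18976000, 0.10880000, -0.11760000)
gyro term ω₀×Iω₀ = (0.0672, 0.0312, 0.0364)
applied torque τ = (-0.1700, 0.1400, -0.1400)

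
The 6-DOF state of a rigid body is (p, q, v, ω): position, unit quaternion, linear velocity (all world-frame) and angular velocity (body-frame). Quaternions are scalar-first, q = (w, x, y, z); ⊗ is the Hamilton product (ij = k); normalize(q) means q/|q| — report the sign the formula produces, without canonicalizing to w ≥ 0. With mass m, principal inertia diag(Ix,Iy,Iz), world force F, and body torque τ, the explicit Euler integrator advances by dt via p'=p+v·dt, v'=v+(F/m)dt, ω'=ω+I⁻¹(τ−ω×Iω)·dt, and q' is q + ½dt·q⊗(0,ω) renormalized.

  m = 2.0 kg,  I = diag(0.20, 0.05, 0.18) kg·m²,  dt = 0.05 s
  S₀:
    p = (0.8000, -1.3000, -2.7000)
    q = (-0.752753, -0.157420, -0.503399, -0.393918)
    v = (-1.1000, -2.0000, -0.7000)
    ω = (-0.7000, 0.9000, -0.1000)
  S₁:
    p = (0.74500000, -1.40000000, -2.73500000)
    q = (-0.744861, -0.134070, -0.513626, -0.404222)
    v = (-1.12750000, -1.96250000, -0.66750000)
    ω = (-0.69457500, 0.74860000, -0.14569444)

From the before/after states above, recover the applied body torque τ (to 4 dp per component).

rate change Δω = (0.00542500, -0.15140000, -0.04569444)
applied torque τ = (0.0100, -0.1500, -0.0700)

τ = (0.0100, -0.1500, -0.0700)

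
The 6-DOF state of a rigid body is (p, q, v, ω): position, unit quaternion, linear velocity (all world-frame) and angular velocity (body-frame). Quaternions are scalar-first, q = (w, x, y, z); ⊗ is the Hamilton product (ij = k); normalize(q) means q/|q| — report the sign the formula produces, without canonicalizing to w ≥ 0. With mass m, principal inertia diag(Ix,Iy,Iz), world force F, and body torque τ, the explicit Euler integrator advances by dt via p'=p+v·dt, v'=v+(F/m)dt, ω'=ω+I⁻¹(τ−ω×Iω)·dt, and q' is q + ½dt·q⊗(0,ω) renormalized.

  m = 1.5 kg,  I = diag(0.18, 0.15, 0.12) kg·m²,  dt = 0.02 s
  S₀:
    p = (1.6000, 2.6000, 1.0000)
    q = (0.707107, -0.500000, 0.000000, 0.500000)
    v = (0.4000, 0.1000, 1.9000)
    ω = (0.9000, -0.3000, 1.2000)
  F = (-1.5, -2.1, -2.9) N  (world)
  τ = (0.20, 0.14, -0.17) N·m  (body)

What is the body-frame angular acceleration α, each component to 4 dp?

α = (1.0511, 0.5013, -1.4842)

ω×(Iω) gyroscopic = (0.0108, 0.0648, 0.0081)
α = I⁻¹(τ − ω×Iω) = (1.0511, 0.5013, -1.4842)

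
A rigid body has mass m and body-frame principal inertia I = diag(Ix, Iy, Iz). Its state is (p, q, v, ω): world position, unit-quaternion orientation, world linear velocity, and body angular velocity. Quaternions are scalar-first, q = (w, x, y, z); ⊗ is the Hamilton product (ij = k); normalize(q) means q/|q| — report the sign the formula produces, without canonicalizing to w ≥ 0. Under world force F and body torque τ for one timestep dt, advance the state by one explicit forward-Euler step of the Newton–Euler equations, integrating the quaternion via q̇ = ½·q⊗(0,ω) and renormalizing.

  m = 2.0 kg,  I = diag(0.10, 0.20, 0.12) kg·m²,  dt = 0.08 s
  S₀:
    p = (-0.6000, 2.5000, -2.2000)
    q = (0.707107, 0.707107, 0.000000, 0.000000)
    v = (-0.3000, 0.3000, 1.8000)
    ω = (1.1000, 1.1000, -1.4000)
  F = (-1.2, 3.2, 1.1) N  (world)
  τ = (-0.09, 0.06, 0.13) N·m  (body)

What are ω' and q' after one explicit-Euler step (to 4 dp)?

precession coupling ω×(Iω) = (0.1232, 0.0308, 0.1210)
α = I⁻¹(τ − ω×Iω) = (-2.1320, 0.1460, 0.0750)
new body rate ω' = (0.9294, 1.1117, -1.3940)
q⊗(0,ω) = (-0.7778177, 0.7778177, 1.7677675, -0.2121321)
q + ½dt·q⊗(0,ω), renormalized = (0.6736, 0.7356, 0.0705, -0.0085)

ω' = (0.9294, 1.1117, -1.3940)
q' = (0.6736, 0.7356, 0.0705, -0.0085)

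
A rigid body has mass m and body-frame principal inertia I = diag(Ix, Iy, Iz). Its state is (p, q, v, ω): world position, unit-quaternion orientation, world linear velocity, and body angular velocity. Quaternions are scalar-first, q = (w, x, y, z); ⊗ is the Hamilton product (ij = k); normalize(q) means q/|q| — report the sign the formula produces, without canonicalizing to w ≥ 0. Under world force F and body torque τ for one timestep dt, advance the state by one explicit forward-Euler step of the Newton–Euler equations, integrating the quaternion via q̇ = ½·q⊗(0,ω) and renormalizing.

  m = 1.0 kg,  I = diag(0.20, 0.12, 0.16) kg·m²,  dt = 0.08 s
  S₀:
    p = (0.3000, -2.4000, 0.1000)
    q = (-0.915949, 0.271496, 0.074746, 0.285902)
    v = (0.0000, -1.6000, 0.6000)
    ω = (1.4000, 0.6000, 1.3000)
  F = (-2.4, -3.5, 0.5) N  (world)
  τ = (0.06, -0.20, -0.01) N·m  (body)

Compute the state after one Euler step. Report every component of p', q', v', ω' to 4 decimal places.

ω×(Iω) gyroscopic = (0.0312, 0.0728, -0.0672)
angular accel α = (0.1440, -2.2733, 0.3575)
ω' = ω + α·dt = (1.4115, 0.4181, 1.3286)
q⊗(0,ω) = (-0.7966146, -1.3567000, -0.5022514, -1.1324805)
q' = normalize(q + ½dt·q⊗(0,ω)) = (-0.9448, 0.2165, 0.0545, 0.2398)
p + v·dt = (0.3000, -2.5280, 0.1480)
v + (F/m)dt = (-0.1920, -1.8800, 0.6400)

p' = (0.3000, -2.5280, 0.1480)
q' = (-0.9448, 0.2165, 0.0545, 0.2398)
v' = (-0.1920, -1.8800, 0.6400)
ω' = (1.4115, 0.4181, 1.3286)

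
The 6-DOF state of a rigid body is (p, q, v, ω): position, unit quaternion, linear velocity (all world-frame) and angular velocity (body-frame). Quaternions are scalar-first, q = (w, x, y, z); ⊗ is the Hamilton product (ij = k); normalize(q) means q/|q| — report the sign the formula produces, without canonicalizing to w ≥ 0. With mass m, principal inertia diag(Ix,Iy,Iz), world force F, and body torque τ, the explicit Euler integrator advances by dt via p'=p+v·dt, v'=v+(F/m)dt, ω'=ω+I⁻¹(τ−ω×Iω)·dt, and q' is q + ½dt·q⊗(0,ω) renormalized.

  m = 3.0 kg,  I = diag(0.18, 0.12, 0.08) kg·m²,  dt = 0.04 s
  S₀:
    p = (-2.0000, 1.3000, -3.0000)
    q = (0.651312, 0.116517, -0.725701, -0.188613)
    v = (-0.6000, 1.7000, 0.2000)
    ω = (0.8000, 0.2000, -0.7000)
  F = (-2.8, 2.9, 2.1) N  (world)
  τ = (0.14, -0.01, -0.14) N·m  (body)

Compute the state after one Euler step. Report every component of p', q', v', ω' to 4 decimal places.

p' = (-2.0240, 1.3680, -2.9920)
q' = (0.6496, 0.1378, -0.7243, -0.1856)
v' = (-0.6373, 1.7387, 0.2280)
ω' = (0.8299, 0.2153, -0.7652)

ω×(Iω) gyroscopic = (0.0056, -0.0560, -0.0096)
(τ − ω×Iω)/I = (0.7467, 0.3833, -1.6300)
ω' = ω + α·dt = (0.8299, 0.2153, -0.7652)
Hamilton product q⊗(0,ω) = (-0.0801025, 1.0667629, 0.0609339, 0.1479458)
q + ½dt·q⊗(0,ω), renormalized = (0.6496, 0.1378, -0.7243, -0.1856)
linear accel F/m = (-0.9333, 0.9667, 0.7000)
p + v·dt = (-2.0240, 1.3680, -2.9920)
new velocity v' = (-0.6373, 1.7387, 0.2280)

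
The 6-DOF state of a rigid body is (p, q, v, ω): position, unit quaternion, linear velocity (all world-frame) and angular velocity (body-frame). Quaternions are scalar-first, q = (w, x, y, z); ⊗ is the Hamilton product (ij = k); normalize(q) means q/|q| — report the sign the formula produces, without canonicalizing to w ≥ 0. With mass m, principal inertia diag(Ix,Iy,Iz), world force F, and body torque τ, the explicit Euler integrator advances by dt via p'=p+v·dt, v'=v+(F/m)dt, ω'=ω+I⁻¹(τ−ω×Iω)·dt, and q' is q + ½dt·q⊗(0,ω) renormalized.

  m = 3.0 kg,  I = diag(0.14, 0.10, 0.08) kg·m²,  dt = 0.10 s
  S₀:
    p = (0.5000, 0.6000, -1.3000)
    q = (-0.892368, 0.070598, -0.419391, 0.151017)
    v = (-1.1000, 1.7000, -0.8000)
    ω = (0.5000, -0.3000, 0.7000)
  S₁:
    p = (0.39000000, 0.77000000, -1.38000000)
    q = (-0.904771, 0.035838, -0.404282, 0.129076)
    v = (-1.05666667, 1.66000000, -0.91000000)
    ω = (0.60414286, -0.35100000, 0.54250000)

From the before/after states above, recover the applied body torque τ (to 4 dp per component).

τ = (0.1500, -0.0300, -0.1200)

ω₁ − ω₀ = (0.10414286, -0.05100000, -0.15750000)
applied torque τ = (0.1500, -0.0300, -0.1200)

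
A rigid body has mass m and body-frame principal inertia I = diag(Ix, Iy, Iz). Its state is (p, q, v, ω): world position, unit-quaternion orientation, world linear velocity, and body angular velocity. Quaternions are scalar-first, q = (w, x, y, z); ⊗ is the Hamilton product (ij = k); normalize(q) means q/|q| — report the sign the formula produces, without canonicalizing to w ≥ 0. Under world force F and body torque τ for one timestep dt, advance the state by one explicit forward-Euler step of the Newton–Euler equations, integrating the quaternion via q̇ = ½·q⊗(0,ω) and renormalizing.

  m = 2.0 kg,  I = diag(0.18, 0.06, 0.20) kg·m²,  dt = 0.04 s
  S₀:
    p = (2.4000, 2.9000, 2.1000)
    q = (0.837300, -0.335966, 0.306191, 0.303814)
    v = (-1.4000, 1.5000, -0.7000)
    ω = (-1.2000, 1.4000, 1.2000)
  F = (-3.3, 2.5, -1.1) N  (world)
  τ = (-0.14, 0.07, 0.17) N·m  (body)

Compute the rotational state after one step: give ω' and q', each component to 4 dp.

ω×(Iω) gyroscopic = (0.2352, 0.0288, 0.2016)
(τ − ω×Iω)/I = (-2.0844, 0.6867, -0.1580)
ω' = ω + α·dt = (-1.2834, 1.4275, 1.1937)
q⊗(0,ω) = (-1.1964034, -1.0626704, 1.2108024, 0.9018368)
updated quaternion q' = (0.8126, -0.3569, 0.3301, 0.3215)

ω' = (-1.2834, 1.4275, 1.1937)
q' = (0.8126, -0.3569, 0.3301, 0.3215)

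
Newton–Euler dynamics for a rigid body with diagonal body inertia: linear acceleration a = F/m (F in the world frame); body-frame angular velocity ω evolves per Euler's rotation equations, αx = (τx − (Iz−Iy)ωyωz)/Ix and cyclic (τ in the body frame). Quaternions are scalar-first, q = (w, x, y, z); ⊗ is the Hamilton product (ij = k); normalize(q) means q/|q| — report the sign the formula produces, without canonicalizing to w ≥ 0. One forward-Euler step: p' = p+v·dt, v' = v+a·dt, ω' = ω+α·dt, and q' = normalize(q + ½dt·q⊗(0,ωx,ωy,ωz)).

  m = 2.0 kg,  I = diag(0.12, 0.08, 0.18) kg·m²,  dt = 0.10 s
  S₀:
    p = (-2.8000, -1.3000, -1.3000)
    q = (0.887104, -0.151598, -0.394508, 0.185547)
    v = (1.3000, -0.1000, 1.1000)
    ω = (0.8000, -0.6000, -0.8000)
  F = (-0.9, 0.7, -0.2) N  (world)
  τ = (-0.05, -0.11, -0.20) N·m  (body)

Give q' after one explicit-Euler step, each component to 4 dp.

q' = (0.8869, -0.0946, -0.4189, 0.1700)

Hamilton product q⊗(0,ω) = (0.0330112, 1.1366178, -0.5051032, -0.3031180)
q' = normalize(q + ½dt·q⊗(0,ω)) = (0.8869, -0.0946, -0.4189, 0.1700)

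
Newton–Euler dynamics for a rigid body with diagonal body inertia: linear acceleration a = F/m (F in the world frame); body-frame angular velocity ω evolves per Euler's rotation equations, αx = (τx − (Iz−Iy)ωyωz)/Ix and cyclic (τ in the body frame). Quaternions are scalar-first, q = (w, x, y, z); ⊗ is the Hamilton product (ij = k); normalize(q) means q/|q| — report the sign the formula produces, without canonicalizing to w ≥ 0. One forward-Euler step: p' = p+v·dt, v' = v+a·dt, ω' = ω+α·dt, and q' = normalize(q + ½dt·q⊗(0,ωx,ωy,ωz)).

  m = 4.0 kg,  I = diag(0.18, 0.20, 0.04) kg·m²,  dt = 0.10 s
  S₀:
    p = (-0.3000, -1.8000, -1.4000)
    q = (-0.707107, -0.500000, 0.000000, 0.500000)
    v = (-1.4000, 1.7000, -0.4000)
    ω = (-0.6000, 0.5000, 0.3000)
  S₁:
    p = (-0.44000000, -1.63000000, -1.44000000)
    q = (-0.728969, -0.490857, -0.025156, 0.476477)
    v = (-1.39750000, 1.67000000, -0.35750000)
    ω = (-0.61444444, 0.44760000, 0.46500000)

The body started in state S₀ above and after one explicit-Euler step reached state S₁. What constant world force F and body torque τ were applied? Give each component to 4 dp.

ω₁ − ω₀ = (-0.01444444, -0.05240000, 0.16500000)
gyro term ω₀×Iω₀ = (-0.0240, -0.0252, -0.0060)
τ = I·(Δω/dt) + ω₀×(Iω₀) = (-0.0500, -0.1300, 0.0600)
velocity change Δv = (0.00250000, -0.03000000, 0.04250000)
F = m·Δv/dt = (0.1000, -1.2000, 1.7000)

F = (0.1000, -1.2000, 1.7000)
τ = (-0.0500, -0.1300, 0.0600)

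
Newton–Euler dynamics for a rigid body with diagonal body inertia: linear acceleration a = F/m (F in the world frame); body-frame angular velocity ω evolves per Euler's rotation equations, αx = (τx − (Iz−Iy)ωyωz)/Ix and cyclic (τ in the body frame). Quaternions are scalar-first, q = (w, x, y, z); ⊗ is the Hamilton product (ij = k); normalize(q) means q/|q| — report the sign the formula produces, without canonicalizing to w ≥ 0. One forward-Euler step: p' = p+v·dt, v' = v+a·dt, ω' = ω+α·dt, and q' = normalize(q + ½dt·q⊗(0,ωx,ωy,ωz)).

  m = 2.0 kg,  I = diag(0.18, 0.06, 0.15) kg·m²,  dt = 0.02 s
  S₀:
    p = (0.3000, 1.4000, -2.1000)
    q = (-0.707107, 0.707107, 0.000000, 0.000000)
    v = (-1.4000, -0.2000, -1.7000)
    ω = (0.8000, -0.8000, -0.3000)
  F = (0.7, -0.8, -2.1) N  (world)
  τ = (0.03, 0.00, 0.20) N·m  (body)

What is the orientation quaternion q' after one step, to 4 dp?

2q̇ = q⊗(0,ω) = (-0.5656856, -0.5656856, 0.7778177, -0.3535535)
q + ½dt·q⊗(0,ω), renormalized = (-0.7127, 0.7014, 0.0078, -0.0035)

q' = (-0.7127, 0.7014, 0.0078, -0.0035)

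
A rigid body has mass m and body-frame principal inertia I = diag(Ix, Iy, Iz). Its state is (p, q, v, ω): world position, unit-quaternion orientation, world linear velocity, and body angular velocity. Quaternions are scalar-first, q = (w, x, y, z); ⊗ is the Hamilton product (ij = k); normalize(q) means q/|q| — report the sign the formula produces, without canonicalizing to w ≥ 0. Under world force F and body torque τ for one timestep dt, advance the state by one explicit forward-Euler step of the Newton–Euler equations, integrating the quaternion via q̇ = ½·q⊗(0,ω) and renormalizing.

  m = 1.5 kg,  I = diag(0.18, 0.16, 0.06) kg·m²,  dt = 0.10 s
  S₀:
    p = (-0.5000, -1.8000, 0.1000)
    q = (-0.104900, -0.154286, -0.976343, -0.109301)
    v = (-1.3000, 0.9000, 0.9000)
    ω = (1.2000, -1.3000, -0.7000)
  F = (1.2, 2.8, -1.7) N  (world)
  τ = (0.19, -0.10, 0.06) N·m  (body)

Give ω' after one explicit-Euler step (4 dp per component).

(τ − ω×Iω)/I = (1.5611, 0.0050, 0.4800)
new body rate ω' = (1.3561, -1.2995, -0.6520)

ω' = (1.3561, -1.2995, -0.6520)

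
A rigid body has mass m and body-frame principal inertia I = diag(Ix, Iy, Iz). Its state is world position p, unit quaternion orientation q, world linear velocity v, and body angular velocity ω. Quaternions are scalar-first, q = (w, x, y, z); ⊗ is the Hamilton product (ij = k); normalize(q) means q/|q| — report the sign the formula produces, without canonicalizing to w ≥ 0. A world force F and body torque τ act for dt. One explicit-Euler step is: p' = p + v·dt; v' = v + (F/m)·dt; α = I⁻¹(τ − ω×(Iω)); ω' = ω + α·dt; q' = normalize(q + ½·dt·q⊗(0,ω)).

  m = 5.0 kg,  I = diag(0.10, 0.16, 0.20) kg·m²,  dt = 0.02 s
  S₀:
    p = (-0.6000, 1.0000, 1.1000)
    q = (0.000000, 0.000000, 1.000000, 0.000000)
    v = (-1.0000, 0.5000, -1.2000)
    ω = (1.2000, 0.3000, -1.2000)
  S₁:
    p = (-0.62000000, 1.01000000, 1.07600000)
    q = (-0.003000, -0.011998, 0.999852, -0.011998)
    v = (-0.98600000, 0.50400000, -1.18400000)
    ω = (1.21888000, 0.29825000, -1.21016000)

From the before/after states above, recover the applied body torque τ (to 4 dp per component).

ω₁ − ω₀ = (0.01888000, -0.00175000, -0.01016000)
precession coupling = (-0.0144, 0.1440, 0.0216)
I·α + gyro = (0.0800, 0.1300, -0.0800)

τ = (0.0800, 0.1300, -0.0800)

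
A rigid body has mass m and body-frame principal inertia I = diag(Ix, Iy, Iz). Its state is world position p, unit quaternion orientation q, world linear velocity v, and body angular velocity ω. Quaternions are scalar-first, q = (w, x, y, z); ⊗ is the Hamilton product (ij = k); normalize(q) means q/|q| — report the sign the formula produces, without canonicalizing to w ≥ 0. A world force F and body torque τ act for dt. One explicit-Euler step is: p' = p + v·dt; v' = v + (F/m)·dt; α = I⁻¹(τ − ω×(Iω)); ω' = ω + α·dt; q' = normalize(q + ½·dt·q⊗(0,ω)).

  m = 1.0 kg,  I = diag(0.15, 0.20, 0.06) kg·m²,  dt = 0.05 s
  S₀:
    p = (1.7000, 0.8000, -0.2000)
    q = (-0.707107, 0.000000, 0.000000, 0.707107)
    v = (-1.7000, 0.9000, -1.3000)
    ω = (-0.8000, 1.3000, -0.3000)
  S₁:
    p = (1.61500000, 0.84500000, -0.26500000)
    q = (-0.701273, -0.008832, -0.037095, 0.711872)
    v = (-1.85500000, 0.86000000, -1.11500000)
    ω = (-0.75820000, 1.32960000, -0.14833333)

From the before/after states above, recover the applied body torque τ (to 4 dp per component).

τ = (0.1800, 0.1400, 0.1300)

rate change Δω = (0.04180000, 0.02960000, 0.15166667)
ω₀×(Iω₀) = (0.0546, 0.0216, -0.0520)
I·α + gyro = (0.1800, 0.1400, 0.1300)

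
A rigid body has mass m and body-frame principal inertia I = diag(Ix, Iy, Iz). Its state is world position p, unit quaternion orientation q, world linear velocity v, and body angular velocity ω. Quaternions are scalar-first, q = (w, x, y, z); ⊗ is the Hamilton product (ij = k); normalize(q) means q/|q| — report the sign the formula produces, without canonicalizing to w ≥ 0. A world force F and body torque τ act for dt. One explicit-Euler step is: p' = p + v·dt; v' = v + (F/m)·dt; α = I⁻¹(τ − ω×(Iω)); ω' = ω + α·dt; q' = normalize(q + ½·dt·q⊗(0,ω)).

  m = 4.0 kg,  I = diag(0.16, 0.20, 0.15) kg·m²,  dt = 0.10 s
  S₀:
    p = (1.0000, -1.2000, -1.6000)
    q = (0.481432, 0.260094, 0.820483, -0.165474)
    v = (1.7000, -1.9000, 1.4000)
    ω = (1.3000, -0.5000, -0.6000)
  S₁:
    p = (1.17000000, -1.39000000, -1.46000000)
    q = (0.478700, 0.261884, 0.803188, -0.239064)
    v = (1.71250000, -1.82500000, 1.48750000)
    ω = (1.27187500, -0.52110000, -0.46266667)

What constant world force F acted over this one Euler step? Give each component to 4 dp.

F = (0.5000, 3.0000, 3.5000)

velocity change Δv = (0.01250000, 0.07500000, 0.08750000)
F = m·Δv/dt = (0.5000, 3.0000, 3.5000)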